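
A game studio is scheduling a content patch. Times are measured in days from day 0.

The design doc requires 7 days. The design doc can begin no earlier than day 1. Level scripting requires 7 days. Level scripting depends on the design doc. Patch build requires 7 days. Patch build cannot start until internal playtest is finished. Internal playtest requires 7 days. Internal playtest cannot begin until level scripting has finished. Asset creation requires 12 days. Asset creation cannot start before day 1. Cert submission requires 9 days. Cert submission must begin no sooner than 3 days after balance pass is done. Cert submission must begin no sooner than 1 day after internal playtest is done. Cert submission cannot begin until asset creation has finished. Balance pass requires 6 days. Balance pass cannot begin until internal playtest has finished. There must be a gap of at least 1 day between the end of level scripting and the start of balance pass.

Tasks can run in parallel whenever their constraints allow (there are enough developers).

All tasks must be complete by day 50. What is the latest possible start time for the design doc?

Cert submission must finish by day 50; it takes 9 days, so it must start by 50 − 9 = day 41.
Balance pass feeds into cert submission (must start by day 41, minus 3-day gap → day 38); so balance pass must finish by day 38 and therefore start by day 32.
Nothing follows patch build; the deadline of day 50 is its only limit. It must start by 50 − 7 = day 43.
Internal playtest feeds balance pass (must start by day 32); cert submission (must start by day 41, minus 1-day gap → day 40); patch build (must start by day 43). Taking the minimum, internal playtest must finish by day 32 and start by 32 − 7 = day 25.
Level scripting must finish in time for internal playtest (must start by day 25); balance pass (must start by day 32, minus 1-day gap → day 31). The tightest is day 25, so level scripting must start by 25 − 7 = day 18.
The design doc feeds into level scripting (must start by day 18); so the design doc must finish by day 18 and therefore start by day 11.

11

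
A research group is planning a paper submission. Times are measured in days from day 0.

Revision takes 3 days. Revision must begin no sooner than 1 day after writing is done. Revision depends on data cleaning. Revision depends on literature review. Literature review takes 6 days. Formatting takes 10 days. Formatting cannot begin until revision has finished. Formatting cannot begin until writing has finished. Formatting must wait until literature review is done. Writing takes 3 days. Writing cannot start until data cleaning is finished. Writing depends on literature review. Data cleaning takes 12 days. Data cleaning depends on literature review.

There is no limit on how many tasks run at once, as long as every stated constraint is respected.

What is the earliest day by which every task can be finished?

35

Literature review can start immediately at day 0; it finishes at day 6.
After literature review (finishes day 6), data cleaning can start at day 6 and finishes at day 18.
Writing needs all of data cleaning (finishes day 18); literature review (finishes day 6). That puts its earliest start at day 18; it finishes at 18 + 3 = day 21.
Revision cannot start until writing (finishes day 21, plus 1-day gap → day 22); data cleaning (finishes day 18); literature review (finishes day 6). The controlling bound is day 22, so revision finishes at 22 + 3 = day 25.
Formatting needs all of revision (finishes day 25); writing (finishes day 21); literature review (finishes day 6). That puts its earliest start at day 25; it finishes at 25 + 10 = day 35.
All tasks are finished once the last one completes. Finish times: Literature review at 6, Data cleaning at 18, Writing at 21, Revision at 25, Formatting at 35. The latest is day 35.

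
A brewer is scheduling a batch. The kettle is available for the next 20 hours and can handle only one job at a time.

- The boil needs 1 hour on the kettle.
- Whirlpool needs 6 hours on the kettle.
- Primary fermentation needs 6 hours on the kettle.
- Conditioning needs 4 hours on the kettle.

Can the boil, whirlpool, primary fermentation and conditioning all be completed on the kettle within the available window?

Running back to back, the jobs need 1 + 6 + 6 + 4 = 17 hours on the kettle.
Since 17 ≤ 20, they fit within the window.

Yes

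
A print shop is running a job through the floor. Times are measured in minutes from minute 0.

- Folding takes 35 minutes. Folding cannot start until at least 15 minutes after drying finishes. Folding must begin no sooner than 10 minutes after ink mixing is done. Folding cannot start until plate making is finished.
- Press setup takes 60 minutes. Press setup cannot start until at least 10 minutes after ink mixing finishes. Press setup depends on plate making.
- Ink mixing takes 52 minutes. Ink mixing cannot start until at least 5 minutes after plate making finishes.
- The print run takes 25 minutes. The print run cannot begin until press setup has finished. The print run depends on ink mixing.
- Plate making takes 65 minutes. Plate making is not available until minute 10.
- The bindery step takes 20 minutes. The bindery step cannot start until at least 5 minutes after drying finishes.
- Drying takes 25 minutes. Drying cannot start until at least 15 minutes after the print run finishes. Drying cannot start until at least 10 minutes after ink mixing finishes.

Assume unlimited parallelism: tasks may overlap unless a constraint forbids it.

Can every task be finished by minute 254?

No

After its own release at minute 10, plate making can start at minute 10 and finishes at minute 75.
Ink mixing waits on plate making (finishes minute 75, plus 5-minute gap → minute 80), so it starts at minute 80 and finishes at 80 + 52 = minute 132.
Press setup cannot start until ink mixing (finishes minute 132, plus 10-minute gap → minute 142); plate making (finishes minute 75). The controlling bound is minute 142, so press setup finishes at 142 + 60 = minute 202.
For the print run: press setup (finishes minute 202); ink mixing (finishes minute 132). Taking the maximum gives a start of minute 202, and it finishes at 202 + 25 = minute 227.
For drying: the print run (finishes minute 227, plus 15-minute gap → minute 242); ink mixing (finishes minute 132, plus 10-minute gap → minute 142). Taking the maximum gives a start of minute 242, and it finishes at 242 + 25 = minute 267.
After drying (finishes minute 267, plus 5-minute gap → minute 272), the bindery step can start at minute 272 and finishes at minute 292.
Folding cannot start until drying (finishes minute 267, plus 15-minute gap → minute 282); ink mixing (finishes minute 132, plus 10-minute gap → minute 142); plate making (finishes minute 75). The controlling bound is minute 282, so folding finishes at 282 + 35 = minute 317.
The earliest everything can be done is minute 317, which is after the deadline of 254, so it is not possible.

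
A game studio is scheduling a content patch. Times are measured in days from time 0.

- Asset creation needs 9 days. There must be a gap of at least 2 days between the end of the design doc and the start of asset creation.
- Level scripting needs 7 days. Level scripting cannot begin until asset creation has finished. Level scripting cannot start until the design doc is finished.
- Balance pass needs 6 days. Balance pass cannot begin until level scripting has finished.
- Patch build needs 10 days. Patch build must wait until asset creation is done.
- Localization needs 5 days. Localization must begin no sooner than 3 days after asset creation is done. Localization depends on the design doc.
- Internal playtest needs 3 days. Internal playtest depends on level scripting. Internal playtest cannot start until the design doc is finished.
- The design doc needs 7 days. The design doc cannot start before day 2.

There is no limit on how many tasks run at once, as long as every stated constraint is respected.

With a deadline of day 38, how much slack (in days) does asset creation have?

5

The design doc waits on its own release at day 2, so it starts at day 2 and finishes at 2 + 7 = day 9.
Asset creation cannot begin until the design doc (finishes day 9, plus 2-day gap → day 11). It runs from day 11 to 11 + 9 = day 20.

Working backward from the deadline:
Internal playtest has no dependents, so it just needs to finish by day 38. Starting by 38 − 3 = day 35 achieves that.
To finish by day 38, balance pass (duration 6) must start no later than day 32.
Level scripting feeds internal playtest (must start by day 35); balance pass (must start by day 32). Taking the minimum, level scripting must finish by day 32 and start by 32 − 7 = day 25.
To finish by day 38, localization (duration 5) must start no later than day 33.
Patch build must finish by day 38; it takes 10 days, so it must start by 38 − 10 = day 28.
Asset creation must finish in time for level scripting (must start by day 25); localization (must start by day 33, minus 3-day gap → day 30); patch build (must start by day 28). The tightest is day 25, so asset creation must start by 25 − 9 = day 16.
So asset creation can start as early as day 11 and as late as day 16, giving 16 − 11 = 5 days of slack.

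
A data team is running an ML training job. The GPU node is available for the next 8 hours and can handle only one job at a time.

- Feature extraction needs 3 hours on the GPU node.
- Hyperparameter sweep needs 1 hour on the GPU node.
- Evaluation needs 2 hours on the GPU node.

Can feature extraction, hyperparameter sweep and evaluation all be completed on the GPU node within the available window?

Yes

Running back to back, the jobs need 3 + 1 + 2 = 6 hours on the GPU node.
Since 6 ≤ 8, they fit within the window.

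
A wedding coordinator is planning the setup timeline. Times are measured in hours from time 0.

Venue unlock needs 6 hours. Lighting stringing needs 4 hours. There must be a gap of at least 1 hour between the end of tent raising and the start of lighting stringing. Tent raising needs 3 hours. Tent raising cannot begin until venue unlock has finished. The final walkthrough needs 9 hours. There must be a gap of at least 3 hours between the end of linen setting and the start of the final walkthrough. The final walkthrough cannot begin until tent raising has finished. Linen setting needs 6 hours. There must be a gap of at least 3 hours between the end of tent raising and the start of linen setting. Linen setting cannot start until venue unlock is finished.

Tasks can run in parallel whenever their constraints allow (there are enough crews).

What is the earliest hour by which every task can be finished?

Nothing blocks venue unlock, so it runs from hour 0 to hour 6.
After venue unlock (finishes hour 6), tent raising can start at hour 6 and finishes at hour 9.
Lighting stringing waits on tent raising (finishes hour 9, plus 1-hour gap → hour 10), so it starts at hour 10 and finishes at 10 + 4 = hour 14.
Linen setting cannot start until tent raising (finishes hour 9, plus 3-hour gap → hour 12); venue unlock (finishes hour 6). The controlling bound is hour 12, so linen setting finishes at 12 + 6 = hour 18.
The final walkthrough needs all of linen setting (finishes hour 18, plus 3-hour gap → hour 21); tent raising (finishes hour 9). That puts its earliest start at hour 21; it finishes at 21 + 9 = hour 30.
All tasks are finished once the last one completes. Finish times: Venue unlock at 6, Tent raising at 9, Linen setting at 18, Lighting stringing at 14, The final walkthrough at 30. The latest is hour 30.

30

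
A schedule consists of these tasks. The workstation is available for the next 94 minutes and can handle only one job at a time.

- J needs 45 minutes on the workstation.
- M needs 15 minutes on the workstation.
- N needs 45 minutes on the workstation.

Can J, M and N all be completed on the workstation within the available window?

No

Running back to back, the jobs need 45 + 15 + 45 = 105 minutes on the workstation.
Since 105 > 94, they cannot all fit.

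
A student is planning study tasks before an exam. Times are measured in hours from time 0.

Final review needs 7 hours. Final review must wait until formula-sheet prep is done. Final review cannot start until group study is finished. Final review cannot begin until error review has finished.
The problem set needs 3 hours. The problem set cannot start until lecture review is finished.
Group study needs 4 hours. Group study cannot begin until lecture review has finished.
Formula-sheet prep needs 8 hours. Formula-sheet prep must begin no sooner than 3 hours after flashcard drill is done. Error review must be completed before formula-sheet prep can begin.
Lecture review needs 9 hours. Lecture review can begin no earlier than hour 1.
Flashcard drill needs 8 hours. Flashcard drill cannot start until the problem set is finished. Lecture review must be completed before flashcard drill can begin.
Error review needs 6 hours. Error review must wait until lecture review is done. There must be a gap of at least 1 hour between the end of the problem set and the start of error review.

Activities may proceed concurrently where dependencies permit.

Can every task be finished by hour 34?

Lecture review cannot begin until its own release at hour 1. It runs from hour 1 to 1 + 9 = hour 10.
After lecture review (finishes hour 10), group study can start at hour 10 and finishes at hour 14.
The problem set cannot begin until lecture review (finishes hour 10). It runs from hour 10 to 10 + 3 = hour 13.
Error review needs all of lecture review (finishes hour 10); the problem set (finishes hour 13, plus 1-hour gap → hour 14). That puts its earliest start at hour 14; it finishes at 14 + 6 = hour 20.
For flashcard drill: the problem set (finishes hour 13); lecture review (finishes hour 10). Taking the maximum gives a start of hour 13, and it finishes at 13 + 8 = hour 21.
For formula-sheet prep: flashcard drill (finishes hour 21, plus 3-hour gap → hour 24); error review (finishes hour 20). Taking the maximum gives a start of hour 24, and it finishes at 24 + 8 = hour 32.
Final review has to wait for formula-sheet prep (finishes hour 32); group study (finishes hour 14); error review (finishes hour 20). The latest of these is hour 32, so final review runs hour 32 to 32 + 7 = hour 39.
The earliest everything can be done is hour 39, which is after the deadline of 34, so it is not possible.

No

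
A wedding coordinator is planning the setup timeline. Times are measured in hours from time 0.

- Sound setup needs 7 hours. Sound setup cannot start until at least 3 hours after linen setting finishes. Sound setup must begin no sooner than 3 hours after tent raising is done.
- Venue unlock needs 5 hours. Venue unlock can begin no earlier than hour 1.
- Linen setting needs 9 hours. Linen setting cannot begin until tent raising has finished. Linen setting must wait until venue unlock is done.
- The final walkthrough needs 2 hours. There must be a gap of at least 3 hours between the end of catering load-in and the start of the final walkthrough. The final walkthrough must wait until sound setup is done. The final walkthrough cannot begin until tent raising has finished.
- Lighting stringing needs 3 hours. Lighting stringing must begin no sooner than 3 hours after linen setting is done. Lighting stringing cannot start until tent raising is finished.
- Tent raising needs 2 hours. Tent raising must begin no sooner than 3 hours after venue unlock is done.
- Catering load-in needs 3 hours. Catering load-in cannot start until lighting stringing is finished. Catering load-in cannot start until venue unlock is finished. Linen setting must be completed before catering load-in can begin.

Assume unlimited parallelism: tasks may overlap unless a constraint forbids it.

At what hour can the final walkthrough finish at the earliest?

34

Venue unlock waits on its own release at hour 1, so it starts at hour 1 and finishes at 1 + 5 = hour 6.
Tent raising cannot begin until venue unlock (finishes hour 6, plus 3-hour gap → hour 9). It runs from hour 9 to 9 + 2 = hour 11.
For linen setting: tent raising (finishes hour 11); venue unlock (finishes hour 6). Taking the maximum gives a start of hour 11, and it finishes at 11 + 9 = hour 20.
Sound setup needs all of linen setting (finishes hour 20, plus 3-hour gap → hour 23); tent raising (finishes hour 11, plus 3-hour gap → hour 14). That puts its earliest start at hour 23; it finishes at 23 + 7 = hour 30.
Lighting stringing has to wait for linen setting (finishes hour 20, plus 3-hour gap → hour 23); tent raising (finishes hour 11). The latest of these is hour 23, so lighting stringing runs hour 23 to 23 + 3 = hour 26.
Catering load-in has to wait for lighting stringing (finishes hour 26); venue unlock (finishes hour 6); linen setting (finishes hour 20). The latest of these is hour 26, so catering load-in runs hour 26 to 26 + 3 = hour 29.
For the final walkthrough: catering load-in (finishes hour 29, plus 3-hour gap → hour 32); sound setup (finishes hour 30); tent raising (finishes hour 11). Taking the maximum gives a start of hour 32, and it finishes at 32 + 2 = hour 34.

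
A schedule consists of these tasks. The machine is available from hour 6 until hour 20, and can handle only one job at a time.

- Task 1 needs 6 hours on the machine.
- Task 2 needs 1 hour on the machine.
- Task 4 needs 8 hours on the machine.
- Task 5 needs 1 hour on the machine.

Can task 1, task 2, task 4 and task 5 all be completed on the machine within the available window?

No

The machine window is 20 − 6 = 14 hours.
Running back to back, the jobs need 6 + 1 + 8 + 1 = 16 hours on the machine.
Since 16 > 14, they cannot all fit.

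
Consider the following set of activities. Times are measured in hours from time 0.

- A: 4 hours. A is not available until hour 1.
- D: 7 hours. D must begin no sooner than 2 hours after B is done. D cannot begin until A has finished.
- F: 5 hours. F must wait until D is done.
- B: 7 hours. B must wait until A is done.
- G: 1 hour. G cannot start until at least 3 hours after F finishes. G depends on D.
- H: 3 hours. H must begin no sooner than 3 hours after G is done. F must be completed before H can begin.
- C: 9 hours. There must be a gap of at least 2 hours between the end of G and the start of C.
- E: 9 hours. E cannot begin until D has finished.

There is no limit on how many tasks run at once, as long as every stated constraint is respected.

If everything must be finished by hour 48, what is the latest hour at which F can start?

28

C must finish by hour 48; it takes 9 hours, so it must start by 48 − 9 = hour 39.
H has no dependents, so it just needs to finish by hour 48. Starting by 48 − 3 = hour 45 achieves that.
For G: C (must start by hour 39, minus 2-hour gap → hour 37); H (must start by hour 45, minus 3-hour gap → hour 42). The most restrictive is hour 37; with a 1-hour duration, G must start by hour 36.
F must finish in time for G (must start by hour 36, minus 3-hour gap → hour 33); H (must start by hour 45). The tightest is hour 33, so F must start by 33 − 5 = hour 28.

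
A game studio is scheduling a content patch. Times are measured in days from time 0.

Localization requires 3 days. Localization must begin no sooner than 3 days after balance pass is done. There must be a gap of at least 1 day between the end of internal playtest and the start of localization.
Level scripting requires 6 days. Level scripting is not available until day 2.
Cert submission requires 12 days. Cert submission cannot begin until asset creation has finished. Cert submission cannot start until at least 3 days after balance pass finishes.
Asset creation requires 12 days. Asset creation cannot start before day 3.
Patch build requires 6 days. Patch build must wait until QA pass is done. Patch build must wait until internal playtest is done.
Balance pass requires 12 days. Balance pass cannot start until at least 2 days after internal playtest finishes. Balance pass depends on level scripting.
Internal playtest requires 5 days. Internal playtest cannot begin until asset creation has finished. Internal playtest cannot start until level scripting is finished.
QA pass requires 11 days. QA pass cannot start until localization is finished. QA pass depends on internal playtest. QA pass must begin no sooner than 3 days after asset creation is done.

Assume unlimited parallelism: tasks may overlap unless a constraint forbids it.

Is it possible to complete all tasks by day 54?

Level scripting cannot begin until its own release at day 2. It runs from day 2 to 2 + 6 = day 8.
After its own release at day 3, asset creation can start at day 3 and finishes at day 15.
Internal playtest cannot start until asset creation (finishes day 15); level scripting (finishes day 8). The controlling bound is day 15, so internal playtest finishes at 15 + 5 = day 20.
Balance pass has to wait for internal playtest (finishes day 20, plus 2-day gap → day 22); level scripting (finishes day 8). The latest of these is day 22, so balance pass runs day 22 to 22 + 12 = day 34.
Cert submission has to wait for asset creation (finishes day 15); balance pass (finishes day 34, plus 3-day gap → day 37). The latest of these is day 37, so cert submission runs day 37 to 37 + 12 = day 49.
Localization cannot start until balance pass (finishes day 34, plus 3-day gap → day 37); internal playtest (finishes day 20, plus 1-day gap → day 21). The controlling bound is day 37, so localization finishes at 37 + 3 = day 40.
For QA pass: localization (finishes day 40); internal playtest (finishes day 20); asset creation (finishes day 15, plus 3-day gap → day 18). Taking the maximum gives a start of day 40, and it finishes at 40 + 11 = day 51.
Patch build has to wait for QA pass (finishes day 51); internal playtest (finishes day 20). The latest of these is day 51, so patch build runs day 51 to 51 + 6 = day 57.
The earliest everything can be done is day 57, which is after the deadline of 54, so it is not possible.

No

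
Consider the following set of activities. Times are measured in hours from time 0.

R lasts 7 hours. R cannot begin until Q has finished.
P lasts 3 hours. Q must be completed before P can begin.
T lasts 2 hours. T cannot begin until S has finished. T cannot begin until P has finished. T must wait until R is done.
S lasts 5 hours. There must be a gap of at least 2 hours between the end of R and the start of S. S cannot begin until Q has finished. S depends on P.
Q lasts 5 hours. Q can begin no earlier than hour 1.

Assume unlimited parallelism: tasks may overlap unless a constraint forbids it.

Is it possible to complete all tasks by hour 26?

Yes

After its own release at hour 1, Q can start at hour 1 and finishes at hour 6.
R waits on Q (finishes hour 6), so it starts at hour 6 and finishes at 6 + 7 = hour 13.
After Q (finishes hour 6), P can start at hour 6 and finishes at hour 9.
S needs all of R (finishes hour 13, plus 2-hour gap → hour 15); Q (finishes hour 6); P (finishes hour 9). That puts its earliest start at hour 15; it finishes at 15 + 5 = hour 20.
T cannot start until S (finishes hour 20); P (finishes hour 9); R (finishes hour 13). The controlling bound is hour 20, so T finishes at 20 + 2 = hour 22.
Every task is finished by hour 22, which is no later than the deadline of 26, so the schedule is feasible.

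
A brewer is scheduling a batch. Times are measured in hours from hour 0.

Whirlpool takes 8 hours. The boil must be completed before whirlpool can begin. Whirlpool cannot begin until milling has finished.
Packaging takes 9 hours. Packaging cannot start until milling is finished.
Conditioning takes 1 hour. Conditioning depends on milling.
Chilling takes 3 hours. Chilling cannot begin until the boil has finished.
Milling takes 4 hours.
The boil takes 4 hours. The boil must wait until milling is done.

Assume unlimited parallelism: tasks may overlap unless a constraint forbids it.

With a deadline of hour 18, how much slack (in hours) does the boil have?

Nothing blocks milling, so it runs from hour 0 to hour 4.
After milling (finishes hour 4), the boil can start at hour 4 and finishes at hour 8.

Working backward from the deadline:
To finish by hour 18, whirlpool (duration 8) must start no later than hour 10.
Chilling must finish by hour 18; it takes 3 hours, so it must start by 18 − 3 = hour 15.
The boil feeds whirlpool (must start by hour 10); chilling (must start by hour 15). Taking the minimum, the boil must finish by hour 10 and start by 10 − 4 = hour 6.
So the boil can start as early as hour 4 and as late as hour 6, giving 6 − 4 = 2 hours of slack.

2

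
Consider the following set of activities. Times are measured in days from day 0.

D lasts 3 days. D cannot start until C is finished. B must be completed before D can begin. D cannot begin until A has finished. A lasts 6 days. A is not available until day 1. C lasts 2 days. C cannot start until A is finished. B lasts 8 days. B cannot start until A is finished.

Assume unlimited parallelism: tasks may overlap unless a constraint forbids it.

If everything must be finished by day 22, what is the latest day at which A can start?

Nothing follows D; the deadline of day 22 is its only limit. It must start by 22 − 3 = day 19.
B feeds into D (must start by day 19); so B must finish by day 19 and therefore start by day 11.
C must finish before D (must start by day 19). With a 2-day duration, C must start by 19 − 2 = day 17.
For A: B (must start by day 11); C (must start by day 17); D (must start by day 19). The most restrictive is day 11; with a 6-day duration, A must start by day 5.

5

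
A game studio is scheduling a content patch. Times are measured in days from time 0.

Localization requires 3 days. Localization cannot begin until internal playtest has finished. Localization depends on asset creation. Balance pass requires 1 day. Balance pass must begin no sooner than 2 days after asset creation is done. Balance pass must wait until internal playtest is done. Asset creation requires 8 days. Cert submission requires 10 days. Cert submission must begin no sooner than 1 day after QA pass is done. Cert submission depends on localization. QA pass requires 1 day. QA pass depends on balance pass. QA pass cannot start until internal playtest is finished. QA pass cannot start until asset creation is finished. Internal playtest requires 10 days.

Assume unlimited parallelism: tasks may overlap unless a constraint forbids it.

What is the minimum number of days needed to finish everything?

Internal playtest has no prerequisites, so it starts at day 0 and finishes at day 10.
Asset creation can start immediately at day 0; it finishes at day 8.
Localization needs all of internal playtest (finishes day 10); asset creation (finishes day 8). That puts its earliest start at day 10; it finishes at 10 + 3 = day 13.
Balance pass has to wait for asset creation (finishes day 8, plus 2-day gap → day 10); internal playtest (finishes day 10). The latest of these is day 10, so balance pass runs day 10 to 10 + 1 = day 11.
For QA pass: balance pass (finishes day 11); internal playtest (finishes day 10); asset creation (finishes day 8). Taking the maximum gives a start of day 11, and it finishes at 11 + 1 = day 12.
Cert submission cannot start until QA pass (finishes day 12, plus 1-day gap → day 13); localization (finishes day 13). The controlling bound is day 13, so cert submission finishes at 13 + 10 = day 23.
All tasks are finished once the last one completes. Finish times: Asset creation at 8, Internal playtest at 10, Balance pass at 11, Localization at 13, QA pass at 12, Cert submission at 23. The latest is day 23.

23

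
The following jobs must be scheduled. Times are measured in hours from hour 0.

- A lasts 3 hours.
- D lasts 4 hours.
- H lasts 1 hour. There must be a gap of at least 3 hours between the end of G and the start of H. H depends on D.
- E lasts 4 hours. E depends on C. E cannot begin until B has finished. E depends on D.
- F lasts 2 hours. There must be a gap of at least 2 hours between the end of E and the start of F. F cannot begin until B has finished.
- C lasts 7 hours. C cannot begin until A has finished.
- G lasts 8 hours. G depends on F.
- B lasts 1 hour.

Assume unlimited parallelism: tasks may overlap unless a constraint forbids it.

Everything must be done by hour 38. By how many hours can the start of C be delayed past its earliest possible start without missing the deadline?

A has no prerequisites, so it starts at hour 0 and finishes at hour 3.
C cannot begin until A (finishes hour 3). It runs from hour 3 to 3 + 7 = hour 10.

Working backward from the deadline:
H must finish by hour 38; it takes 1 hour, so it must start by 38 − 1 = hour 37.
G must finish before H (must start by hour 37, minus 3-hour gap → hour 34). With an 8-hour duration, G must start by 34 − 8 = hour 26.
F has to be done before G (must start by hour 26). That means finishing by hour 26, i.e. starting by 26 − 2 = hour 24.
E has to be done before F (must start by hour 24, minus 2-hour gap → hour 22). That means finishing by hour 22, i.e. starting by 22 − 4 = hour 18.
C must finish before E (must start by hour 18). With a 7-hour duration, C must start by 18 − 7 = hour 11.
So C can start as early as hour 3 and as late as hour 11, giving 11 − 3 = 8 hours of slack.

8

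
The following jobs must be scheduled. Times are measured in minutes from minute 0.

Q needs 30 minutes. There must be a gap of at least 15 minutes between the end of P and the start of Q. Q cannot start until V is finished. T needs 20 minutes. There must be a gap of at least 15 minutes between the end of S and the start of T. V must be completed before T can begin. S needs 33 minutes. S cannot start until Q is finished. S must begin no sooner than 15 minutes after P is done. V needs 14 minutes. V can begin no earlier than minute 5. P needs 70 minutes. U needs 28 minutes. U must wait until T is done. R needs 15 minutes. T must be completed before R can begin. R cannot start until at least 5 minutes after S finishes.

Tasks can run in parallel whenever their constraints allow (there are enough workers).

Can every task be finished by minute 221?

Yes

V cannot begin until its own release at minute 5. It runs from minute 5 to 5 + 14 = minute 19.
P can start immediately at minute 0; it finishes at minute 70.
For Q: P (finishes minute 70, plus 15-minute gap → minute 85); V (finishes minute 19). Taking the maximum gives a start of minute 85, and it finishes at 85 + 30 = minute 115.
S has to wait for Q (finishes minute 115); P (finishes minute 70, plus 15-minute gap → minute 85). The latest of these is minute 115, so S runs minute 115 to 115 + 33 = minute 148.
For T: S (finishes minute 148, plus 15-minute gap → minute 163); V (finishes minute 19). Taking the maximum gives a start of minute 163, and it finishes at 163 + 20 = minute 183.
U cannot begin until T (finishes minute 183). It runs from minute 183 to 183 + 28 = minute 211.
R has to wait for T (finishes minute 183); S (finishes minute 148, plus 5-minute gap → minute 153). The latest of these is minute 183, so R runs minute 183 to 183 + 15 = minute 198.
Every task is finished by minute 211, which is no later than the deadline of 221, so the schedule is feasible.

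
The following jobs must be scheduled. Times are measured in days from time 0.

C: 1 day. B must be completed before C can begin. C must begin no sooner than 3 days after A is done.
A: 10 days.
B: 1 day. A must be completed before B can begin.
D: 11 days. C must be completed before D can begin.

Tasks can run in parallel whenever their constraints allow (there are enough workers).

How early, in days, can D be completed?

25

A has no prerequisites, so it starts at day 0 and finishes at day 10.
After A (finishes day 10), B can start at day 10 and finishes at day 11.
C cannot start until B (finishes day 11); A (finishes day 10, plus 3-day gap → day 13). The controlling bound is day 13, so C finishes at 13 + 1 = day 14.
D cannot begin until C (finishes day 14). It runs from day 14 to 14 + 11 = day 25.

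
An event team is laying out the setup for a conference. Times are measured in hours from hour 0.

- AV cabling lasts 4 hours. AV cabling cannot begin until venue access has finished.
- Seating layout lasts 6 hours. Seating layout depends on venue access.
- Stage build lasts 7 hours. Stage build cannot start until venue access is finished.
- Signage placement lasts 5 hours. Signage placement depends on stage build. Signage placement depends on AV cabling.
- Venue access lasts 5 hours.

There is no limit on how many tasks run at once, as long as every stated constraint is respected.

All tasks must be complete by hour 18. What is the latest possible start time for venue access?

1

To finish by hour 18, signage placement (duration 5) must start no later than hour 13.
Since signage placement (must start by hour 13) depends on it, stage build must finish by hour 13. Backing off its 7-hour duration gives a latest start of hour 6.
AV cabling has to be done before signage placement (must start by hour 13). That means finishing by hour 13, i.e. starting by 13 − 4 = hour 9.
Seating layout has no dependents, so it just needs to finish by hour 18. Starting by 18 − 6 = hour 12 achieves that.
Venue access has several dependents: stage build (must start by hour 6); AV cabling (must start by hour 9); seating layout (must start by hour 12). The earliest of those limits is hour 6, so venue access must start by 6 − 5 = hour 1.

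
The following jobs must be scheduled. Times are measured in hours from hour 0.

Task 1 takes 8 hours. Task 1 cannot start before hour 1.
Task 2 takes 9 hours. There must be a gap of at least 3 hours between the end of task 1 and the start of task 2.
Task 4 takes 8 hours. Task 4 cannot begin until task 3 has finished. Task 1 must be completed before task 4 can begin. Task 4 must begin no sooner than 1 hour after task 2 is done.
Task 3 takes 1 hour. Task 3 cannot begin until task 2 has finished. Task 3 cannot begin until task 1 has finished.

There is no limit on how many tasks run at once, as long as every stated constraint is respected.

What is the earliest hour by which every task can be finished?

30

Task 1 waits on its own release at hour 1, so it starts at hour 1 and finishes at 1 + 8 = hour 9.
Task 2 cannot begin until task 1 (finishes hour 9, plus 3-hour gap → hour 12). It runs from hour 12 to 12 + 9 = hour 21.
Task 3 cannot start until task 2 (finishes hour 21); task 1 (finishes hour 9). The controlling bound is hour 21, so task 3 finishes at 21 + 1 = hour 22.
Task 4 has to wait for task 3 (finishes hour 22); task 1 (finishes hour 9); task 2 (finishes hour 21, plus 1-hour gap → hour 22). The latest of these is hour 22, so task 4 runs hour 22 to 22 + 8 = hour 30.
All tasks are finished once the last one completes. Finish times: Task 1 at 9, Task 2 at 21, Task 3 at 22, Task 4 at 30. The latest is hour 30.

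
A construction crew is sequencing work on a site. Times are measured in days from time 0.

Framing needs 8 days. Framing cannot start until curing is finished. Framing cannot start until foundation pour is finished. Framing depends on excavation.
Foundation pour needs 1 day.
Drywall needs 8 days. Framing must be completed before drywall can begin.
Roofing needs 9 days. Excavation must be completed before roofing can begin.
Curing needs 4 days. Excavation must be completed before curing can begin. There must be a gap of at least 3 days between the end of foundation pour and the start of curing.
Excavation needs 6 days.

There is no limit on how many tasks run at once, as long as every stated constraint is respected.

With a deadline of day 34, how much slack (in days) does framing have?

Foundation pour can start immediately at day 0; it finishes at day 1.
Excavation has no prerequisites, so it starts at day 0 and finishes at day 6.
For curing: excavation (finishes day 6); foundation pour (finishes day 1, plus 3-day gap → day 4). Taking the maximum gives a start of day 6, and it finishes at 6 + 4 = day 10.
For framing: curing (finishes day 10); foundation pour (finishes day 1); excavation (finishes day 6). Taking the maximum gives a start of day 10, and it finishes at 10 + 8 = day 18.

Working backward from the deadline:
Drywall has no dependents, so it just needs to finish by day 34. Starting by 34 − 8 = day 26 achieves that.
Framing must finish before drywall (must start by day 26). With an 8-day duration, framing must start by 26 − 8 = day 18.
So framing can start as early as day 10 and as late as day 18, giving 18 − 10 = 8 days of slack.

8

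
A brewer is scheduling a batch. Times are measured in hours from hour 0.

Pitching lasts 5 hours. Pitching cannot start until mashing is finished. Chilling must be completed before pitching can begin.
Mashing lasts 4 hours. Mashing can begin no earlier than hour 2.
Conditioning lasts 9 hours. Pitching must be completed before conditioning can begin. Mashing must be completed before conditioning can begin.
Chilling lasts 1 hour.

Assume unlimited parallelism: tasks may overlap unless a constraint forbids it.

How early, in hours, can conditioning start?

11

Chilling has no prerequisites, so it starts at hour 0 and finishes at hour 1.
Mashing waits on its own release at hour 2, so it starts at hour 2 and finishes at 2 + 4 = hour 6.
For pitching: mashing (finishes hour 6); chilling (finishes hour 1). Taking the maximum gives a start of hour 6, and it finishes at 6 + 5 = hour 11.
Conditioning waits on pitching (finishes hour 11); mashing (finishes hour 6). The latest of these is hour 11, which is the earliest conditioning can start.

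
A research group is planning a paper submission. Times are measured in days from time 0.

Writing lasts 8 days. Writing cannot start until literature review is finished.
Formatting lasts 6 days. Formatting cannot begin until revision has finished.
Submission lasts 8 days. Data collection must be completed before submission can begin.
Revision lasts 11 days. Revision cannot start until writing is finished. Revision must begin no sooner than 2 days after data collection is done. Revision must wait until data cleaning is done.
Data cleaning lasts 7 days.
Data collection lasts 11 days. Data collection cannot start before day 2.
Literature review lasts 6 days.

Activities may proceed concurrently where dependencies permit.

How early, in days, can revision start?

15

Nothing blocks data cleaning, so it runs from day 0 to day 7.
Data collection waits on its own release at day 2, so it starts at day 2 and finishes at 2 + 11 = day 13.
Literature review can start immediately at day 0; it finishes at day 6.
Writing waits on literature review (finishes day 6), so it starts at day 6 and finishes at 6 + 8 = day 14.
Revision waits on writing (finishes day 14); data collection (finishes day 13, plus 2-day gap → day 15); data cleaning (finishes day 7). The latest of these is day 15, which is the earliest revision can start.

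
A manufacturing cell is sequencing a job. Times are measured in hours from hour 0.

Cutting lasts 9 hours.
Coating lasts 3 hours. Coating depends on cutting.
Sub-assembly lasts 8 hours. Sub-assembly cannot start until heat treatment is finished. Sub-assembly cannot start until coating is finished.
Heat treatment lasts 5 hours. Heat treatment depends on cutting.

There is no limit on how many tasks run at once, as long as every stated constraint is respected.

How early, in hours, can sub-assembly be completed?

Cutting can start immediately at hour 0; it finishes at hour 9.
Coating cannot begin until cutting (finishes hour 9). It runs from hour 9 to 9 + 3 = hour 12.
Heat treatment cannot begin until cutting (finishes hour 9). It runs from hour 9 to 9 + 5 = hour 14.
Sub-assembly needs all of heat treatment (finishes hour 14); coating (finishes hour 12). That puts its earliest start at hour 14; it finishes at 14 + 8 = hour 22.

22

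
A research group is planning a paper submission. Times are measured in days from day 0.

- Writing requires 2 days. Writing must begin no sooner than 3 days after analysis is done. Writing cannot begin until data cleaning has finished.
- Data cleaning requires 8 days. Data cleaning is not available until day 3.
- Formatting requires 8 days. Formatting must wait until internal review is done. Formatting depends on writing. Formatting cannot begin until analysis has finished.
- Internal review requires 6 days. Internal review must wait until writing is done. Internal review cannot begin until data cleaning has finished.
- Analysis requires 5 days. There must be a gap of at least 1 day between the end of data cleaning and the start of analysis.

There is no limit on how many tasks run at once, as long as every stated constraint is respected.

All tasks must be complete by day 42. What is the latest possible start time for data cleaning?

Formatting must finish by day 42; it takes 8 days, so it must start by 42 − 8 = day 34.
Internal review must finish before formatting (must start by day 34). With a 6-day duration, internal review must start by 34 − 6 = day 28.
For writing: internal review (must start by day 28); formatting (must start by day 34). The most restrictive is day 28; with a 2-day duration, writing must start by day 26.
Analysis must finish in time for writing (must start by day 26, minus 3-day gap → day 23); formatting (must start by day 34). The tightest is day 23, so analysis must start by 23 − 5 = day 18.
Data cleaning must finish in time for analysis (must start by day 18, minus 1-day gap → day 17); writing (must start by day 26); internal review (must start by day 28). The tightest is day 17, so data cleaning must start by 17 − 8 = day 9.

9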